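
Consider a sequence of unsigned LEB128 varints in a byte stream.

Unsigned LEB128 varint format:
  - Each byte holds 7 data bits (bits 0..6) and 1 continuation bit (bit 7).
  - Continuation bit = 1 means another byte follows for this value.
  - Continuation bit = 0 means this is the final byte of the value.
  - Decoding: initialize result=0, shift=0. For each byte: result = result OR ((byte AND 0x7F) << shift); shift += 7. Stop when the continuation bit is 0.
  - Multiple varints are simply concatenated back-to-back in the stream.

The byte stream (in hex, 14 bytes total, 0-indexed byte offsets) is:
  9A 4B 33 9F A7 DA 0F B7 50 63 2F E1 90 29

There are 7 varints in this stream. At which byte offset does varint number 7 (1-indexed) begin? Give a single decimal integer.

  byte[0]=0x9A cont=1 payload=0x1A=26: acc |= 26<<0 -> acc=26 shift=7
  byte[1]=0x4B cont=0 payload=0x4B=75: acc |= 75<<7 -> acc=9626 shift=14 [end]
Varint 1: bytes[0:2] = 9A 4B -> value 9626 (2 byte(s))
  byte[2]=0x33 cont=0 payload=0x33=51: acc |= 51<<0 -> acc=51 shift=7 [end]
Varint 2: bytes[2:3] = 33 -> value 51 (1 byte(s))
  byte[3]=0x9F cont=1 payload=0x1F=31: acc |= 31<<0 -> acc=31 shift=7
  byte[4]=0xA7 cont=1 payload=0x27=39: acc |= 39<<7 -> acc=5023 shift=14
  byte[5]=0xDA cont=1 payload=0x5A=90: acc |= 90<<14 -> acc=1479583 shift=21
  byte[6]=0x0F cont=0 payload=0x0F=15: acc |= 15<<21 -> acc=32936863 shift=28 [end]
Varint 3: bytes[3:7] = 9F A7 DA 0F -> value 32936863 (4 byte(s))
  byte[7]=0xB7 cont=1 payload=0x37=55: acc |= 55<<0 -> acc=55 shift=7
  byte[8]=0x50 cont=0 payload=0x50=80: acc |= 80<<7 -> acc=10295 shift=14 [end]
Varint 4: bytes[7:9] = B7 50 -> value 10295 (2 byte(s))
  byte[9]=0x63 cont=0 payload=0x63=99: acc |= 99<<0 -> acc=99 shift=7 [end]
Varint 5: bytes[9:10] = 63 -> value 99 (1 byte(s))
  byte[10]=0x2F cont=0 payload=0x2F=47: acc |= 47<<0 -> acc=47 shift=7 [end]
Varint 6: bytes[10:11] = 2F -> value 47 (1 byte(s))
  byte[11]=0xE1 cont=1 payload=0x61=97: acc |= 97<<0 -> acc=97 shift=7
  byte[12]=0x90 cont=1 payload=0x10=16: acc |= 16<<7 -> acc=2145 shift=14
  byte[13]=0x29 cont=0 payload=0x29=41: acc |= 41<<14 -> acc=673889 shift=21 [end]
Varint 7: bytes[11:14] = E1 90 29 -> value 673889 (3 byte(s))

Answer: 11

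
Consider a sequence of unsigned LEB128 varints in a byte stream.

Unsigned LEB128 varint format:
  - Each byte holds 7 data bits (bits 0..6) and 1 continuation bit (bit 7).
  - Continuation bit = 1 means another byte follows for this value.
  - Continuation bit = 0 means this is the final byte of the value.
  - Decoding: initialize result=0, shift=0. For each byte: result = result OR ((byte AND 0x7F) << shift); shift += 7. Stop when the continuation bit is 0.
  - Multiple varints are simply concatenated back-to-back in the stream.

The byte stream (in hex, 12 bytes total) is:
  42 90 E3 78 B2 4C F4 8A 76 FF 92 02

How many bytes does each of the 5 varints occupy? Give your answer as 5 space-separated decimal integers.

Answer: 1 3 2 3 3

Derivation:
  byte[0]=0x42 cont=0 payload=0x42=66: acc |= 66<<0 -> acc=66 shift=7 [end]
Varint 1: bytes[0:1] = 42 -> value 66 (1 byte(s))
  byte[1]=0x90 cont=1 payload=0x10=16: acc |= 16<<0 -> acc=16 shift=7
  byte[2]=0xE3 cont=1 payload=0x63=99: acc |= 99<<7 -> acc=12688 shift=14
  byte[3]=0x78 cont=0 payload=0x78=120: acc |= 120<<14 -> acc=1978768 shift=21 [end]
Varint 2: bytes[1:4] = 90 E3 78 -> value 1978768 (3 byte(s))
  byte[4]=0xB2 cont=1 payload=0x32=50: acc |= 50<<0 -> acc=50 shift=7
  byte[5]=0x4C cont=0 payload=0x4C=76: acc |= 76<<7 -> acc=9778 shift=14 [end]
Varint 3: bytes[4:6] = B2 4C -> value 9778 (2 byte(s))
  byte[6]=0xF4 cont=1 payload=0x74=116: acc |= 116<<0 -> acc=116 shift=7
  byte[7]=0x8A cont=1 payload=0x0A=10: acc |= 10<<7 -> acc=1396 shift=14
  byte[8]=0x76 cont=0 payload=0x76=118: acc |= 118<<14 -> acc=1934708 shift=21 [end]
Varint 4: bytes[6:9] = F4 8A 76 -> value 1934708 (3 byte(s))
  byte[9]=0xFF cont=1 payload=0x7F=127: acc |= 127<<0 -> acc=127 shift=7
  byte[10]=0x92 cont=1 payload=0x12=18: acc |= 18<<7 -> acc=2431 shift=14
  byte[11]=0x02 cont=0 payload=0x02=2: acc |= 2<<14 -> acc=35199 shift=21 [end]
Varint 5: bytes[9:12] = FF 92 02 -> value 35199 (3 byte(s))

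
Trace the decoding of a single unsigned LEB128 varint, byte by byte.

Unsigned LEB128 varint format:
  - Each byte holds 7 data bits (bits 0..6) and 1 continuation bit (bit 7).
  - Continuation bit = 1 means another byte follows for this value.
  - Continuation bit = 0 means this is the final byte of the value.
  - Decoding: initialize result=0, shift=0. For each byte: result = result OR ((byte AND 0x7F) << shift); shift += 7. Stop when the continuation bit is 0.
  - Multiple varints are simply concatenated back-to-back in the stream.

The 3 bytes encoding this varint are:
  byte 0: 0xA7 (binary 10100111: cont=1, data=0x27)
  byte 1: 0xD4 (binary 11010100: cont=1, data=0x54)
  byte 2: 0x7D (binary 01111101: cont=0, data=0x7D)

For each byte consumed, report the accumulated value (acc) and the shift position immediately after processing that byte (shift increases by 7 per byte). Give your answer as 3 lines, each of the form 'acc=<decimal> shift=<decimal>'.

byte 0=0xA7: payload=0x27=39, contrib = 39<<0 = 39; acc -> 39, shift -> 7
byte 1=0xD4: payload=0x54=84, contrib = 84<<7 = 10752; acc -> 10791, shift -> 14
byte 2=0x7D: payload=0x7D=125, contrib = 125<<14 = 2048000; acc -> 2058791, shift -> 21

Answer: acc=39 shift=7
acc=10791 shift=14
acc=2058791 shift=21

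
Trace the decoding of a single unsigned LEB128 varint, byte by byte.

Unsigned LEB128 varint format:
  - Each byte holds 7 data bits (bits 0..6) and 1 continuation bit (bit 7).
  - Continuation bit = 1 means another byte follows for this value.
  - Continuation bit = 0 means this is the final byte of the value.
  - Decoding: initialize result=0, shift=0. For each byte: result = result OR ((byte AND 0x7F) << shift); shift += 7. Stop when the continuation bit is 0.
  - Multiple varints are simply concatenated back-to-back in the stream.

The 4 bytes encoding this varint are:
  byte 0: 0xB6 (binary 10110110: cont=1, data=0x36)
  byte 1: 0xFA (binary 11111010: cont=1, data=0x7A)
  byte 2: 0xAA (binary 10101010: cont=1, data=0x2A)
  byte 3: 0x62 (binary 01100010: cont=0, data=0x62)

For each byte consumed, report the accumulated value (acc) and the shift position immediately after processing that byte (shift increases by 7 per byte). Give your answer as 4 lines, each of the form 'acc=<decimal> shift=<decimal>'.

Answer: acc=54 shift=7
acc=15670 shift=14
acc=703798 shift=21
acc=206224694 shift=28

Derivation:
byte 0=0xB6: payload=0x36=54, contrib = 54<<0 = 54; acc -> 54, shift -> 7
byte 1=0xFA: payload=0x7A=122, contrib = 122<<7 = 15616; acc -> 15670, shift -> 14
byte 2=0xAA: payload=0x2A=42, contrib = 42<<14 = 688128; acc -> 703798, shift -> 21
byte 3=0x62: payload=0x62=98, contrib = 98<<21 = 205520896; acc -> 206224694, shift -> 28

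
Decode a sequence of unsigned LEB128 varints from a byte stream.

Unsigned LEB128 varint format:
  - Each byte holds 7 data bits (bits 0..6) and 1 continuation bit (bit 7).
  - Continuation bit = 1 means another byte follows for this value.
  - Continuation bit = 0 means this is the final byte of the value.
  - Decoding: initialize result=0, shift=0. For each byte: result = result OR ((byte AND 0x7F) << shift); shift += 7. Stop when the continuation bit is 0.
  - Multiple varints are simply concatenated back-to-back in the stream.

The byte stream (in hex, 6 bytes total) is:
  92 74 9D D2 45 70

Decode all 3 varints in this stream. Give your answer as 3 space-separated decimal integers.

Answer: 14866 1141021 112

Derivation:
  byte[0]=0x92 cont=1 payload=0x12=18: acc |= 18<<0 -> acc=18 shift=7
  byte[1]=0x74 cont=0 payload=0x74=116: acc |= 116<<7 -> acc=14866 shift=14 [end]
Varint 1: bytes[0:2] = 92 74 -> value 14866 (2 byte(s))
  byte[2]=0x9D cont=1 payload=0x1D=29: acc |= 29<<0 -> acc=29 shift=7
  byte[3]=0xD2 cont=1 payload=0x52=82: acc |= 82<<7 -> acc=10525 shift=14
  byte[4]=0x45 cont=0 payload=0x45=69: acc |= 69<<14 -> acc=1141021 shift=21 [end]
Varint 2: bytes[2:5] = 9D D2 45 -> value 1141021 (3 byte(s))
  byte[5]=0x70 cont=0 payload=0x70=112: acc |= 112<<0 -> acc=112 shift=7 [end]
Varint 3: bytes[5:6] = 70 -> value 112 (1 byte(s))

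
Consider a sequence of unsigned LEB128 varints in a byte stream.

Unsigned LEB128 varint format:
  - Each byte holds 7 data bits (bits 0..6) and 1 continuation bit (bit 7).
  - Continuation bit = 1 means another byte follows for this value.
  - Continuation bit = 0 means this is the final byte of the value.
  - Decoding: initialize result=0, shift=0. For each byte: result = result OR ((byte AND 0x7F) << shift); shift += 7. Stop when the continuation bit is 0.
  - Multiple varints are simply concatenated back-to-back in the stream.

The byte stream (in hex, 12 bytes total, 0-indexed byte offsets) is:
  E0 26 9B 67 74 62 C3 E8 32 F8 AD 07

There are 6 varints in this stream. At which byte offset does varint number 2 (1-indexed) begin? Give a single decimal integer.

Answer: 2

Derivation:
  byte[0]=0xE0 cont=1 payload=0x60=96: acc |= 96<<0 -> acc=96 shift=7
  byte[1]=0x26 cont=0 payload=0x26=38: acc |= 38<<7 -> acc=4960 shift=14 [end]
Varint 1: bytes[0:2] = E0 26 -> value 4960 (2 byte(s))
  byte[2]=0x9B cont=1 payload=0x1B=27: acc |= 27<<0 -> acc=27 shift=7
  byte[3]=0x67 cont=0 payload=0x67=103: acc |= 103<<7 -> acc=13211 shift=14 [end]
Varint 2: bytes[2:4] = 9B 67 -> value 13211 (2 byte(s))
  byte[4]=0x74 cont=0 payload=0x74=116: acc |= 116<<0 -> acc=116 shift=7 [end]
Varint 3: bytes[4:5] = 74 -> value 116 (1 byte(s))
  byte[5]=0x62 cont=0 payload=0x62=98: acc |= 98<<0 -> acc=98 shift=7 [end]
Varint 4: bytes[5:6] = 62 -> value 98 (1 byte(s))
  byte[6]=0xC3 cont=1 payload=0x43=67: acc |= 67<<0 -> acc=67 shift=7
  byte[7]=0xE8 cont=1 payload=0x68=104: acc |= 104<<7 -> acc=13379 shift=14
  byte[8]=0x32 cont=0 payload=0x32=50: acc |= 50<<14 -> acc=832579 shift=21 [end]
Varint 5: bytes[6:9] = C3 E8 32 -> value 832579 (3 byte(s))
  byte[9]=0xF8 cont=1 payload=0x78=120: acc |= 120<<0 -> acc=120 shift=7
  byte[10]=0xAD cont=1 payload=0x2D=45: acc |= 45<<7 -> acc=5880 shift=14
  byte[11]=0x07 cont=0 payload=0x07=7: acc |= 7<<14 -> acc=120568 shift=21 [end]
Varint 6: bytes[9:12] = F8 AD 07 -> value 120568 (3 byte(s))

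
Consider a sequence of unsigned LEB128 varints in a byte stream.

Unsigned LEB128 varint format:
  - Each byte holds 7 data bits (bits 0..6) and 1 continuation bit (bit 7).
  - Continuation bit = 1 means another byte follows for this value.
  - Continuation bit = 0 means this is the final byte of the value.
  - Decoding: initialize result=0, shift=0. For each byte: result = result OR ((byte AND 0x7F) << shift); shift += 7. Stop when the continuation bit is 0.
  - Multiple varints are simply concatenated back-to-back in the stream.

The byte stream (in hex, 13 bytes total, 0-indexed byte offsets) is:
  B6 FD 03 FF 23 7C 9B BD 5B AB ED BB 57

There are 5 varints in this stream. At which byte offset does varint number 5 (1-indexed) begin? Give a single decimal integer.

Answer: 9

Derivation:
  byte[0]=0xB6 cont=1 payload=0x36=54: acc |= 54<<0 -> acc=54 shift=7
  byte[1]=0xFD cont=1 payload=0x7D=125: acc |= 125<<7 -> acc=16054 shift=14
  byte[2]=0x03 cont=0 payload=0x03=3: acc |= 3<<14 -> acc=65206 shift=21 [end]
Varint 1: bytes[0:3] = B6 FD 03 -> value 65206 (3 byte(s))
  byte[3]=0xFF cont=1 payload=0x7F=127: acc |= 127<<0 -> acc=127 shift=7
  byte[4]=0x23 cont=0 payload=0x23=35: acc |= 35<<7 -> acc=4607 shift=14 [end]
Varint 2: bytes[3:5] = FF 23 -> value 4607 (2 byte(s))
  byte[5]=0x7C cont=0 payload=0x7C=124: acc |= 124<<0 -> acc=124 shift=7 [end]
Varint 3: bytes[5:6] = 7C -> value 124 (1 byte(s))
  byte[6]=0x9B cont=1 payload=0x1B=27: acc |= 27<<0 -> acc=27 shift=7
  byte[7]=0xBD cont=1 payload=0x3D=61: acc |= 61<<7 -> acc=7835 shift=14
  byte[8]=0x5B cont=0 payload=0x5B=91: acc |= 91<<14 -> acc=1498779 shift=21 [end]
Varint 4: bytes[6:9] = 9B BD 5B -> value 1498779 (3 byte(s))
  byte[9]=0xAB cont=1 payload=0x2B=43: acc |= 43<<0 -> acc=43 shift=7
  byte[10]=0xED cont=1 payload=0x6D=109: acc |= 109<<7 -> acc=13995 shift=14
  byte[11]=0xBB cont=1 payload=0x3B=59: acc |= 59<<14 -> acc=980651 shift=21
  byte[12]=0x57 cont=0 payload=0x57=87: acc |= 87<<21 -> acc=183432875 shift=28 [end]
Varint 5: bytes[9:13] = AB ED BB 57 -> value 183432875 (4 byte(s))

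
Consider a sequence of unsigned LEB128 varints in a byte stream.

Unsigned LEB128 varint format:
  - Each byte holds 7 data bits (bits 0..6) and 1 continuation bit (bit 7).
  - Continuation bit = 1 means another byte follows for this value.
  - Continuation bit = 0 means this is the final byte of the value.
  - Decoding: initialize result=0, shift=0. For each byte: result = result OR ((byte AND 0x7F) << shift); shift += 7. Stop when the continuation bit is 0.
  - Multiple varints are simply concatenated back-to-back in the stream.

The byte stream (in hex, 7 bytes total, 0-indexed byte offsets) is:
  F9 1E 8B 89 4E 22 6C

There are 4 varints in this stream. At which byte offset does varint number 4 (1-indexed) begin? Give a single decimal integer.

Answer: 6

Derivation:
  byte[0]=0xF9 cont=1 payload=0x79=121: acc |= 121<<0 -> acc=121 shift=7
  byte[1]=0x1E cont=0 payload=0x1E=30: acc |= 30<<7 -> acc=3961 shift=14 [end]
Varint 1: bytes[0:2] = F9 1E -> value 3961 (2 byte(s))
  byte[2]=0x8B cont=1 payload=0x0B=11: acc |= 11<<0 -> acc=11 shift=7
  byte[3]=0x89 cont=1 payload=0x09=9: acc |= 9<<7 -> acc=1163 shift=14
  byte[4]=0x4E cont=0 payload=0x4E=78: acc |= 78<<14 -> acc=1279115 shift=21 [end]
Varint 2: bytes[2:5] = 8B 89 4E -> value 1279115 (3 byte(s))
  byte[5]=0x22 cont=0 payload=0x22=34: acc |= 34<<0 -> acc=34 shift=7 [end]
Varint 3: bytes[5:6] = 22 -> value 34 (1 byte(s))
  byte[6]=0x6C cont=0 payload=0x6C=108: acc |= 108<<0 -> acc=108 shift=7 [end]
Varint 4: bytes[6:7] = 6C -> value 108 (1 byte(s))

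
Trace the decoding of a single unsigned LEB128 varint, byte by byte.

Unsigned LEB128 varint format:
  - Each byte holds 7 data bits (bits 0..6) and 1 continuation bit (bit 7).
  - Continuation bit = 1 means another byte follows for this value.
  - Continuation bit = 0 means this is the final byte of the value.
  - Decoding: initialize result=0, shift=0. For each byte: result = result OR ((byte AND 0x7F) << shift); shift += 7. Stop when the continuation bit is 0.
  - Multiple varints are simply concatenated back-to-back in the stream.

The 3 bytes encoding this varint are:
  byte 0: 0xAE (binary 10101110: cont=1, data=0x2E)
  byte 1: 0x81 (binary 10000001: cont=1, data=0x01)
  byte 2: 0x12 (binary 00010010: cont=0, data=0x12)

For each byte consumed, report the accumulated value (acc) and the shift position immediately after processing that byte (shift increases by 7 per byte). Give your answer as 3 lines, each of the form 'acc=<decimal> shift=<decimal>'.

Answer: acc=46 shift=7
acc=174 shift=14
acc=295086 shift=21

Derivation:
byte 0=0xAE: payload=0x2E=46, contrib = 46<<0 = 46; acc -> 46, shift -> 7
byte 1=0x81: payload=0x01=1, contrib = 1<<7 = 128; acc -> 174, shift -> 14
byte 2=0x12: payload=0x12=18, contrib = 18<<14 = 294912; acc -> 295086, shift -> 21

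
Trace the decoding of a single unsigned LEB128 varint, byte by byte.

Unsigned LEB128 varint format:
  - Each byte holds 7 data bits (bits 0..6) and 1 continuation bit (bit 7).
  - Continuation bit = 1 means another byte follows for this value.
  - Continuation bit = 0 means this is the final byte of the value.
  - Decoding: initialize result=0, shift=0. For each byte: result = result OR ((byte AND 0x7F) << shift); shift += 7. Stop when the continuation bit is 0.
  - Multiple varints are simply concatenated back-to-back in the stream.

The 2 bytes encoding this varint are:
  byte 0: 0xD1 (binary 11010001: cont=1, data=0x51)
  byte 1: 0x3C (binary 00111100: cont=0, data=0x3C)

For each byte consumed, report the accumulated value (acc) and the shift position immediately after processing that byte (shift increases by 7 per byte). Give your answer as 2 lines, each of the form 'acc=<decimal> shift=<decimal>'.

Answer: acc=81 shift=7
acc=7761 shift=14

Derivation:
byte 0=0xD1: payload=0x51=81, contrib = 81<<0 = 81; acc -> 81, shift -> 7
byte 1=0x3C: payload=0x3C=60, contrib = 60<<7 = 7680; acc -> 7761, shift -> 14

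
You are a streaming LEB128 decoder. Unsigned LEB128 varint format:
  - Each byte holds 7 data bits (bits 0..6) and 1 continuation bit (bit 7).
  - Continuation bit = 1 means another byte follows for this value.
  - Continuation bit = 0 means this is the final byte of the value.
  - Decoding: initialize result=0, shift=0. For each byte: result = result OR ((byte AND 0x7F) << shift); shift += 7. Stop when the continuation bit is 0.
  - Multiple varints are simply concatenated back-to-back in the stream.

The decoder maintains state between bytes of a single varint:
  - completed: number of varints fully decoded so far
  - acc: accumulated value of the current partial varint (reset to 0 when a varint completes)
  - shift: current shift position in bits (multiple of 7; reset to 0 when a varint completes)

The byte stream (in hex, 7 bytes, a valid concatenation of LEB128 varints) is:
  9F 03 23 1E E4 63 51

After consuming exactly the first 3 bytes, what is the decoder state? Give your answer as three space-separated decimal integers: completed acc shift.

Answer: 2 0 0

Derivation:
byte[0]=0x9F cont=1 payload=0x1F: acc |= 31<<0 -> completed=0 acc=31 shift=7
byte[1]=0x03 cont=0 payload=0x03: varint #1 complete (value=415); reset -> completed=1 acc=0 shift=0
byte[2]=0x23 cont=0 payload=0x23: varint #2 complete (value=35); reset -> completed=2 acc=0 shift=0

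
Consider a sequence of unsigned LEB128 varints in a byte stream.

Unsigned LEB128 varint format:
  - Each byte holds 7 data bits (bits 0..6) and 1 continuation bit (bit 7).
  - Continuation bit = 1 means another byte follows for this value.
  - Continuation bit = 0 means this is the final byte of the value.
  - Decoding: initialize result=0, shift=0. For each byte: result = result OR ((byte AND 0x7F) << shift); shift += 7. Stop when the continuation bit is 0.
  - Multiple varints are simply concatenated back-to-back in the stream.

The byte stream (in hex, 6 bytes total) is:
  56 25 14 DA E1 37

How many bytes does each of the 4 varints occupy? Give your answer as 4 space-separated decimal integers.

Answer: 1 1 1 3

Derivation:
  byte[0]=0x56 cont=0 payload=0x56=86: acc |= 86<<0 -> acc=86 shift=7 [end]
Varint 1: bytes[0:1] = 56 -> value 86 (1 byte(s))
  byte[1]=0x25 cont=0 payload=0x25=37: acc |= 37<<0 -> acc=37 shift=7 [end]
Varint 2: bytes[1:2] = 25 -> value 37 (1 byte(s))
  byte[2]=0x14 cont=0 payload=0x14=20: acc |= 20<<0 -> acc=20 shift=7 [end]
Varint 3: bytes[2:3] = 14 -> value 20 (1 byte(s))
  byte[3]=0xDA cont=1 payload=0x5A=90: acc |= 90<<0 -> acc=90 shift=7
  byte[4]=0xE1 cont=1 payload=0x61=97: acc |= 97<<7 -> acc=12506 shift=14
  byte[5]=0x37 cont=0 payload=0x37=55: acc |= 55<<14 -> acc=913626 shift=21 [end]
Varint 4: bytes[3:6] = DA E1 37 -> value 913626 (3 byte(s))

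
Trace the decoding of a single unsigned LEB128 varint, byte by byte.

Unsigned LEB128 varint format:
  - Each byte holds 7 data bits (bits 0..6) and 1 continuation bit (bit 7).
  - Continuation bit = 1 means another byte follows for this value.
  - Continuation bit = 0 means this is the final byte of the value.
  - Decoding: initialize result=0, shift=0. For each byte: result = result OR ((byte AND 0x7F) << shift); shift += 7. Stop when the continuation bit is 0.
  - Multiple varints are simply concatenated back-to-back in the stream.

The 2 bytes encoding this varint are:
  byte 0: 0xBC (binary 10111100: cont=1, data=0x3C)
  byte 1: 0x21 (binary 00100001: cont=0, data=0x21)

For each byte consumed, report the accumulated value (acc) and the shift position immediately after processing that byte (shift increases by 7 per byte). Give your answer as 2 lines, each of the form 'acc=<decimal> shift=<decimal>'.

byte 0=0xBC: payload=0x3C=60, contrib = 60<<0 = 60; acc -> 60, shift -> 7
byte 1=0x21: payload=0x21=33, contrib = 33<<7 = 4224; acc -> 4284, shift -> 14

Answer: acc=60 shift=7
acc=4284 shift=14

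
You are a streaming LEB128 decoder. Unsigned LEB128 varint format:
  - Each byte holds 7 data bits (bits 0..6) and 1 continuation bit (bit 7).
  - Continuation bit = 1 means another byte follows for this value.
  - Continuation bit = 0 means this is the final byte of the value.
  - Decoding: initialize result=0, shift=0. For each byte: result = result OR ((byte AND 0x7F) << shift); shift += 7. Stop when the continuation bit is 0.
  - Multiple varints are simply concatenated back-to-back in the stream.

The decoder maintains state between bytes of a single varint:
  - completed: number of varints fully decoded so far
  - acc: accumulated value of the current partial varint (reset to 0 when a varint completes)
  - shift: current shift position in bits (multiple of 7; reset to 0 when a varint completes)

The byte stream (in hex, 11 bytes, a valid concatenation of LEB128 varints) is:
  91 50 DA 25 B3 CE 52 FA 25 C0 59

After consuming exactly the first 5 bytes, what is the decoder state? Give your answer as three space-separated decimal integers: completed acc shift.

Answer: 2 51 7

Derivation:
byte[0]=0x91 cont=1 payload=0x11: acc |= 17<<0 -> completed=0 acc=17 shift=7
byte[1]=0x50 cont=0 payload=0x50: varint #1 complete (value=10257); reset -> completed=1 acc=0 shift=0
byte[2]=0xDA cont=1 payload=0x5A: acc |= 90<<0 -> completed=1 acc=90 shift=7
byte[3]=0x25 cont=0 payload=0x25: varint #2 complete (value=4826); reset -> completed=2 acc=0 shift=0
byte[4]=0xB3 cont=1 payload=0x33: acc |= 51<<0 -> completed=2 acc=51 shift=7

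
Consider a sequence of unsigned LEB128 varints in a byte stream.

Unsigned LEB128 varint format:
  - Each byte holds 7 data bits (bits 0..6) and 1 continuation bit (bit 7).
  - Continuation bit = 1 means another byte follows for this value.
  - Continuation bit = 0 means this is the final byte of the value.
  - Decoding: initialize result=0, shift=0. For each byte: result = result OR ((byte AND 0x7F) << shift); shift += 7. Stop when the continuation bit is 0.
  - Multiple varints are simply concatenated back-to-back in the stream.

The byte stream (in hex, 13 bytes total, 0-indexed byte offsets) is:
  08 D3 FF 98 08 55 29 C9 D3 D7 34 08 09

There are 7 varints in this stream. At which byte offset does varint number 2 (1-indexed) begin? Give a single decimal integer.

Answer: 1

Derivation:
  byte[0]=0x08 cont=0 payload=0x08=8: acc |= 8<<0 -> acc=8 shift=7 [end]
Varint 1: bytes[0:1] = 08 -> value 8 (1 byte(s))
  byte[1]=0xD3 cont=1 payload=0x53=83: acc |= 83<<0 -> acc=83 shift=7
  byte[2]=0xFF cont=1 payload=0x7F=127: acc |= 127<<7 -> acc=16339 shift=14
  byte[3]=0x98 cont=1 payload=0x18=24: acc |= 24<<14 -> acc=409555 shift=21
  byte[4]=0x08 cont=0 payload=0x08=8: acc |= 8<<21 -> acc=17186771 shift=28 [end]
Varint 2: bytes[1:5] = D3 FF 98 08 -> value 17186771 (4 byte(s))
  byte[5]=0x55 cont=0 payload=0x55=85: acc |= 85<<0 -> acc=85 shift=7 [end]
Varint 3: bytes[5:6] = 55 -> value 85 (1 byte(s))
  byte[6]=0x29 cont=0 payload=0x29=41: acc |= 41<<0 -> acc=41 shift=7 [end]
Varint 4: bytes[6:7] = 29 -> value 41 (1 byte(s))
  byte[7]=0xC9 cont=1 payload=0x49=73: acc |= 73<<0 -> acc=73 shift=7
  byte[8]=0xD3 cont=1 payload=0x53=83: acc |= 83<<7 -> acc=10697 shift=14
  byte[9]=0xD7 cont=1 payload=0x57=87: acc |= 87<<14 -> acc=1436105 shift=21
  byte[10]=0x34 cont=0 payload=0x34=52: acc |= 52<<21 -> acc=110488009 shift=28 [end]
Varint 5: bytes[7:11] = C9 D3 D7 34 -> value 110488009 (4 byte(s))
  byte[11]=0x08 cont=0 payload=0x08=8: acc |= 8<<0 -> acc=8 shift=7 [end]
Varint 6: bytes[11:12] = 08 -> value 8 (1 byte(s))
  byte[12]=0x09 cont=0 payload=0x09=9: acc |= 9<<0 -> acc=9 shift=7 [end]
Varint 7: bytes[12:13] = 09 -> value 9 (1 byte(s))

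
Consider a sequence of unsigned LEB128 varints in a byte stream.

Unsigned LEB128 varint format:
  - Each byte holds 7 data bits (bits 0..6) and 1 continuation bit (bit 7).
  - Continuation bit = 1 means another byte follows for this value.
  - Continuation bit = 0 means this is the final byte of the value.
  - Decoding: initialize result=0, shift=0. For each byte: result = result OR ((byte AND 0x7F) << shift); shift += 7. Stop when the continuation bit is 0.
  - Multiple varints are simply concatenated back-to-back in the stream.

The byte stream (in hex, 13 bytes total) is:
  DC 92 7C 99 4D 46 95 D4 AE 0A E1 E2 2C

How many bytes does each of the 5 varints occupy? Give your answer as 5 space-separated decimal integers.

  byte[0]=0xDC cont=1 payload=0x5C=92: acc |= 92<<0 -> acc=92 shift=7
  byte[1]=0x92 cont=1 payload=0x12=18: acc |= 18<<7 -> acc=2396 shift=14
  byte[2]=0x7C cont=0 payload=0x7C=124: acc |= 124<<14 -> acc=2034012 shift=21 [end]
Varint 1: bytes[0:3] = DC 92 7C -> value 2034012 (3 byte(s))
  byte[3]=0x99 cont=1 payload=0x19=25: acc |= 25<<0 -> acc=25 shift=7
  byte[4]=0x4D cont=0 payload=0x4D=77: acc |= 77<<7 -> acc=9881 shift=14 [end]
Varint 2: bytes[3:5] = 99 4D -> value 9881 (2 byte(s))
  byte[5]=0x46 cont=0 payload=0x46=70: acc |= 70<<0 -> acc=70 shift=7 [end]
Varint 3: bytes[5:6] = 46 -> value 70 (1 byte(s))
  byte[6]=0x95 cont=1 payload=0x15=21: acc |= 21<<0 -> acc=21 shift=7
  byte[7]=0xD4 cont=1 payload=0x54=84: acc |= 84<<7 -> acc=10773 shift=14
  byte[8]=0xAE cont=1 payload=0x2E=46: acc |= 46<<14 -> acc=764437 shift=21
  byte[9]=0x0A cont=0 payload=0x0A=10: acc |= 10<<21 -> acc=21735957 shift=28 [end]
Varint 4: bytes[6:10] = 95 D4 AE 0A -> value 21735957 (4 byte(s))
  byte[10]=0xE1 cont=1 payload=0x61=97: acc |= 97<<0 -> acc=97 shift=7
  byte[11]=0xE2 cont=1 payload=0x62=98: acc |= 98<<7 -> acc=12641 shift=14
  byte[12]=0x2C cont=0 payload=0x2C=44: acc |= 44<<14 -> acc=733537 shift=21 [end]
Varint 5: bytes[10:13] = E1 E2 2C -> value 733537 (3 byte(s))

Answer: 3 2 1 4 3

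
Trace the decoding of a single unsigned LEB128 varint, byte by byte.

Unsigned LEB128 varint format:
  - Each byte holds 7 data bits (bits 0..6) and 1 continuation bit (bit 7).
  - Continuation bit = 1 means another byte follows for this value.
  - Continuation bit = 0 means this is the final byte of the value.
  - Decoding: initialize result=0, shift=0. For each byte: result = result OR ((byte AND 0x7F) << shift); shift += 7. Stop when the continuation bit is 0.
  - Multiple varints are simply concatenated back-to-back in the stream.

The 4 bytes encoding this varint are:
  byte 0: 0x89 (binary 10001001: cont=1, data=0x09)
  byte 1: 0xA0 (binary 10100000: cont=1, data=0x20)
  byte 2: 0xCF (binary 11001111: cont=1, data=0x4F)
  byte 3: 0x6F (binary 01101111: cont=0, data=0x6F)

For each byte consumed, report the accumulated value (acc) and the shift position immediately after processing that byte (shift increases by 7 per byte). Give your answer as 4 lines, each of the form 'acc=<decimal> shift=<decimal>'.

Answer: acc=9 shift=7
acc=4105 shift=14
acc=1298441 shift=21
acc=234082313 shift=28

Derivation:
byte 0=0x89: payload=0x09=9, contrib = 9<<0 = 9; acc -> 9, shift -> 7
byte 1=0xA0: payload=0x20=32, contrib = 32<<7 = 4096; acc -> 4105, shift -> 14
byte 2=0xCF: payload=0x4F=79, contrib = 79<<14 = 1294336; acc -> 1298441, shift -> 21
byte 3=0x6F: payload=0x6F=111, contrib = 111<<21 = 232783872; acc -> 234082313, shift -> 28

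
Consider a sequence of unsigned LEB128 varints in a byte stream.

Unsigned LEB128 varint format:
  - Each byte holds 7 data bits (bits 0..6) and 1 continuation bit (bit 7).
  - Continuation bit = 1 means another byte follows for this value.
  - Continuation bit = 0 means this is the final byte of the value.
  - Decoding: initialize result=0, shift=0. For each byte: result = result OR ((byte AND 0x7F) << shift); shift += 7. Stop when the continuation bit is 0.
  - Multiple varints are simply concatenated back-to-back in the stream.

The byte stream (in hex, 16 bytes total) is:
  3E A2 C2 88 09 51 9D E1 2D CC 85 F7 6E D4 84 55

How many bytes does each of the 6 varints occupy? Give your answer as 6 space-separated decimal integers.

  byte[0]=0x3E cont=0 payload=0x3E=62: acc |= 62<<0 -> acc=62 shift=7 [end]
Varint 1: bytes[0:1] = 3E -> value 62 (1 byte(s))
  byte[1]=0xA2 cont=1 payload=0x22=34: acc |= 34<<0 -> acc=34 shift=7
  byte[2]=0xC2 cont=1 payload=0x42=66: acc |= 66<<7 -> acc=8482 shift=14
  byte[3]=0x88 cont=1 payload=0x08=8: acc |= 8<<14 -> acc=139554 shift=21
  byte[4]=0x09 cont=0 payload=0x09=9: acc |= 9<<21 -> acc=19013922 shift=28 [end]
Varint 2: bytes[1:5] = A2 C2 88 09 -> value 19013922 (4 byte(s))
  byte[5]=0x51 cont=0 payload=0x51=81: acc |= 81<<0 -> acc=81 shift=7 [end]
Varint 3: bytes[5:6] = 51 -> value 81 (1 byte(s))
  byte[6]=0x9D cont=1 payload=0x1D=29: acc |= 29<<0 -> acc=29 shift=7
  byte[7]=0xE1 cont=1 payload=0x61=97: acc |= 97<<7 -> acc=12445 shift=14
  byte[8]=0x2D cont=0 payload=0x2D=45: acc |= 45<<14 -> acc=749725 shift=21 [end]
Varint 4: bytes[6:9] = 9D E1 2D -> value 749725 (3 byte(s))
  byte[9]=0xCC cont=1 payload=0x4C=76: acc |= 76<<0 -> acc=76 shift=7
  byte[10]=0x85 cont=1 payload=0x05=5: acc |= 5<<7 -> acc=716 shift=14
  byte[11]=0xF7 cont=1 payload=0x77=119: acc |= 119<<14 -> acc=1950412 shift=21
  byte[12]=0x6E cont=0 payload=0x6E=110: acc |= 110<<21 -> acc=232637132 shift=28 [end]
Varint 5: bytes[9:13] = CC 85 F7 6E -> value 232637132 (4 byte(s))
  byte[13]=0xD4 cont=1 payload=0x54=84: acc |= 84<<0 -> acc=84 shift=7
  byte[14]=0x84 cont=1 payload=0x04=4: acc |= 4<<7 -> acc=596 shift=14
  byte[15]=0x55 cont=0 payload=0x55=85: acc |= 85<<14 -> acc=1393236 shift=21 [end]
Varint 6: bytes[13:16] = D4 84 55 -> value 1393236 (3 byte(s))

Answer: 1 4 1 3 4 3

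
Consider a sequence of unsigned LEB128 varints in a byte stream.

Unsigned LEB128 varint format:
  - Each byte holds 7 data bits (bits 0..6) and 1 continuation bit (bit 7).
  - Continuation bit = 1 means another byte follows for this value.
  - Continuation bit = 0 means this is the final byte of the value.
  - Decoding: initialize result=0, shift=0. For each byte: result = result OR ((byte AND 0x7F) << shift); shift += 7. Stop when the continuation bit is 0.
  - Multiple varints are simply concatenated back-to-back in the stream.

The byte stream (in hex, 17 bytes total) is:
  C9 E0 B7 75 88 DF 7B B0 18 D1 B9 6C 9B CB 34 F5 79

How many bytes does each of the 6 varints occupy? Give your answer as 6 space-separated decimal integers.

Answer: 4 3 2 3 3 2

Derivation:
  byte[0]=0xC9 cont=1 payload=0x49=73: acc |= 73<<0 -> acc=73 shift=7
  byte[1]=0xE0 cont=1 payload=0x60=96: acc |= 96<<7 -> acc=12361 shift=14
  byte[2]=0xB7 cont=1 payload=0x37=55: acc |= 55<<14 -> acc=913481 shift=21
  byte[3]=0x75 cont=0 payload=0x75=117: acc |= 117<<21 -> acc=246280265 shift=28 [end]
Varint 1: bytes[0:4] = C9 E0 B7 75 -> value 246280265 (4 byte(s))
  byte[4]=0x88 cont=1 payload=0x08=8: acc |= 8<<0 -> acc=8 shift=7
  byte[5]=0xDF cont=1 payload=0x5F=95: acc |= 95<<7 -> acc=12168 shift=14
  byte[6]=0x7B cont=0 payload=0x7B=123: acc |= 123<<14 -> acc=2027400 shift=21 [end]
Varint 2: bytes[4:7] = 88 DF 7B -> value 2027400 (3 byte(s))
  byte[7]=0xB0 cont=1 payload=0x30=48: acc |= 48<<0 -> acc=48 shift=7
  byte[8]=0x18 cont=0 payload=0x18=24: acc |= 24<<7 -> acc=3120 shift=14 [end]
Varint 3: bytes[7:9] = B0 18 -> value 3120 (2 byte(s))
  byte[9]=0xD1 cont=1 payload=0x51=81: acc |= 81<<0 -> acc=81 shift=7
  byte[10]=0xB9 cont=1 payload=0x39=57: acc |= 57<<7 -> acc=7377 shift=14
  byte[11]=0x6C cont=0 payload=0x6C=108: acc |= 108<<14 -> acc=1776849 shift=21 [end]
Varint 4: bytes[9:12] = D1 B9 6C -> value 1776849 (3 byte(s))
  byte[12]=0x9B cont=1 payload=0x1B=27: acc |= 27<<0 -> acc=27 shift=7
  byte[13]=0xCB cont=1 payload=0x4B=75: acc |= 75<<7 -> acc=9627 shift=14
  byte[14]=0x34 cont=0 payload=0x34=52: acc |= 52<<14 -> acc=861595 shift=21 [end]
Varint 5: bytes[12:15] = 9B CB 34 -> value 861595 (3 byte(s))
  byte[15]=0xF5 cont=1 payload=0x75=117: acc |= 117<<0 -> acc=117 shift=7
  byte[16]=0x79 cont=0 payload=0x79=121: acc |= 121<<7 -> acc=15605 shift=14 [end]
Varint 6: bytes[15:17] = F5 79 -> value 15605 (2 byte(s))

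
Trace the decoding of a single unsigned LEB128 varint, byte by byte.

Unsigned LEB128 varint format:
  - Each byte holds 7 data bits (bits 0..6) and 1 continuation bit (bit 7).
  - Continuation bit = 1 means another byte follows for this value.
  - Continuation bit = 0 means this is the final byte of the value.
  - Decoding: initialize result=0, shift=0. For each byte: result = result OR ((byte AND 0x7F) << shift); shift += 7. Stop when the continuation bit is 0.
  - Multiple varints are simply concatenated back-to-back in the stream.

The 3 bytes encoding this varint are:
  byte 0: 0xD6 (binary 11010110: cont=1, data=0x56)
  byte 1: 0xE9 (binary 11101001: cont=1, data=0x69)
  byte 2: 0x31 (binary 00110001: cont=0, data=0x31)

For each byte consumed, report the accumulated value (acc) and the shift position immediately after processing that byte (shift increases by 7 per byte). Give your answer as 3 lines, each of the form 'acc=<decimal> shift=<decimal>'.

byte 0=0xD6: payload=0x56=86, contrib = 86<<0 = 86; acc -> 86, shift -> 7
byte 1=0xE9: payload=0x69=105, contrib = 105<<7 = 13440; acc -> 13526, shift -> 14
byte 2=0x31: payload=0x31=49, contrib = 49<<14 = 802816; acc -> 816342, shift -> 21

Answer: acc=86 shift=7
acc=13526 shift=14
acc=816342 shift=21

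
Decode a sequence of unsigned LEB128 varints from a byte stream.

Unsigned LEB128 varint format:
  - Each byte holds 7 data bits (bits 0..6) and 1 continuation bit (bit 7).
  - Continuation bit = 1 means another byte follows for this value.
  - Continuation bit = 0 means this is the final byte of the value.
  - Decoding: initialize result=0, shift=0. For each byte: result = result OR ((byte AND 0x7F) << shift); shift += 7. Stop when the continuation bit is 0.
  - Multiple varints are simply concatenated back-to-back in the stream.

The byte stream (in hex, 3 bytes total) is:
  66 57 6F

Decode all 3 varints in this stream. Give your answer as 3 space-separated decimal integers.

Answer: 102 87 111

Derivation:
  byte[0]=0x66 cont=0 payload=0x66=102: acc |= 102<<0 -> acc=102 shift=7 [end]
Varint 1: bytes[0:1] = 66 -> value 102 (1 byte(s))
  byte[1]=0x57 cont=0 payload=0x57=87: acc |= 87<<0 -> acc=87 shift=7 [end]
Varint 2: bytes[1:2] = 57 -> value 87 (1 byte(s))
  byte[2]=0x6F cont=0 payload=0x6F=111: acc |= 111<<0 -> acc=111 shift=7 [end]
Varint 3: bytes[2:3] = 6F -> value 111 (1 byte(s))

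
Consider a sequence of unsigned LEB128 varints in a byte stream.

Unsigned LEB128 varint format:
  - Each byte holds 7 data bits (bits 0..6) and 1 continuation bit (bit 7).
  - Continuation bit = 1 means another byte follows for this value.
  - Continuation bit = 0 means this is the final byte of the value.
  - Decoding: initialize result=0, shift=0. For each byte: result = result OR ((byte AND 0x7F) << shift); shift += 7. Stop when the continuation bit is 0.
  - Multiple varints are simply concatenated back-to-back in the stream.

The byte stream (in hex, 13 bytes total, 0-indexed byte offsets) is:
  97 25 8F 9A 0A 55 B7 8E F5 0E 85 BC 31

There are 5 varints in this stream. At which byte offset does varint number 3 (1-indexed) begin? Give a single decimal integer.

Answer: 5

Derivation:
  byte[0]=0x97 cont=1 payload=0x17=23: acc |= 23<<0 -> acc=23 shift=7
  byte[1]=0x25 cont=0 payload=0x25=37: acc |= 37<<7 -> acc=4759 shift=14 [end]
Varint 1: bytes[0:2] = 97 25 -> value 4759 (2 byte(s))
  byte[2]=0x8F cont=1 payload=0x0F=15: acc |= 15<<0 -> acc=15 shift=7
  byte[3]=0x9A cont=1 payload=0x1A=26: acc |= 26<<7 -> acc=3343 shift=14
  byte[4]=0x0A cont=0 payload=0x0A=10: acc |= 10<<14 -> acc=167183 shift=21 [end]
Varint 2: bytes[2:5] = 8F 9A 0A -> value 167183 (3 byte(s))
  byte[5]=0x55 cont=0 payload=0x55=85: acc |= 85<<0 -> acc=85 shift=7 [end]
Varint 3: bytes[5:6] = 55 -> value 85 (1 byte(s))
  byte[6]=0xB7 cont=1 payload=0x37=55: acc |= 55<<0 -> acc=55 shift=7
  byte[7]=0x8E cont=1 payload=0x0E=14: acc |= 14<<7 -> acc=1847 shift=14
  byte[8]=0xF5 cont=1 payload=0x75=117: acc |= 117<<14 -> acc=1918775 shift=21
  byte[9]=0x0E cont=0 payload=0x0E=14: acc |= 14<<21 -> acc=31278903 shift=28 [end]
Varint 4: bytes[6:10] = B7 8E F5 0E -> value 31278903 (4 byte(s))
  byte[10]=0x85 cont=1 payload=0x05=5: acc |= 5<<0 -> acc=5 shift=7
  byte[11]=0xBC cont=1 payload=0x3C=60: acc |= 60<<7 -> acc=7685 shift=14
  byte[12]=0x31 cont=0 payload=0x31=49: acc |= 49<<14 -> acc=810501 shift=21 [end]
Varint 5: bytes[10:13] = 85 BC 31 -> value 810501 (3 byte(s))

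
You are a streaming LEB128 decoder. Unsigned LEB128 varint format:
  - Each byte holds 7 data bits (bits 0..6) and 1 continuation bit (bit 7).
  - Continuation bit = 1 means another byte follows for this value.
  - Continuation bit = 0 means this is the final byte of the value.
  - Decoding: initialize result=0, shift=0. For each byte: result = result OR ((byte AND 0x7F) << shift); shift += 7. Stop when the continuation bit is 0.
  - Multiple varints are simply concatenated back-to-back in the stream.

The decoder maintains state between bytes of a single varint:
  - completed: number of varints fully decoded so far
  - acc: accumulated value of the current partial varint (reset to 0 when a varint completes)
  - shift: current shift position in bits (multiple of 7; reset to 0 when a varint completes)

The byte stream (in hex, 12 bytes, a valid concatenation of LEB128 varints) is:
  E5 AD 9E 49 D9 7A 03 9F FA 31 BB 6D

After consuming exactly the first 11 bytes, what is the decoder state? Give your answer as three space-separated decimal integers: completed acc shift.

Answer: 4 59 7

Derivation:
byte[0]=0xE5 cont=1 payload=0x65: acc |= 101<<0 -> completed=0 acc=101 shift=7
byte[1]=0xAD cont=1 payload=0x2D: acc |= 45<<7 -> completed=0 acc=5861 shift=14
byte[2]=0x9E cont=1 payload=0x1E: acc |= 30<<14 -> completed=0 acc=497381 shift=21
byte[3]=0x49 cont=0 payload=0x49: varint #1 complete (value=153589477); reset -> completed=1 acc=0 shift=0
byte[4]=0xD9 cont=1 payload=0x59: acc |= 89<<0 -> completed=1 acc=89 shift=7
byte[5]=0x7A cont=0 payload=0x7A: varint #2 complete (value=15705); reset -> completed=2 acc=0 shift=0
byte[6]=0x03 cont=0 payload=0x03: varint #3 complete (value=3); reset -> completed=3 acc=0 shift=0
byte[7]=0x9F cont=1 payload=0x1F: acc |= 31<<0 -> completed=3 acc=31 shift=7
byte[8]=0xFA cont=1 payload=0x7A: acc |= 122<<7 -> completed=3 acc=15647 shift=14
byte[9]=0x31 cont=0 payload=0x31: varint #4 complete (value=818463); reset -> completed=4 acc=0 shift=0
byte[10]=0xBB cont=1 payload=0x3B: acc |= 59<<0 -> completed=4 acc=59 shift=7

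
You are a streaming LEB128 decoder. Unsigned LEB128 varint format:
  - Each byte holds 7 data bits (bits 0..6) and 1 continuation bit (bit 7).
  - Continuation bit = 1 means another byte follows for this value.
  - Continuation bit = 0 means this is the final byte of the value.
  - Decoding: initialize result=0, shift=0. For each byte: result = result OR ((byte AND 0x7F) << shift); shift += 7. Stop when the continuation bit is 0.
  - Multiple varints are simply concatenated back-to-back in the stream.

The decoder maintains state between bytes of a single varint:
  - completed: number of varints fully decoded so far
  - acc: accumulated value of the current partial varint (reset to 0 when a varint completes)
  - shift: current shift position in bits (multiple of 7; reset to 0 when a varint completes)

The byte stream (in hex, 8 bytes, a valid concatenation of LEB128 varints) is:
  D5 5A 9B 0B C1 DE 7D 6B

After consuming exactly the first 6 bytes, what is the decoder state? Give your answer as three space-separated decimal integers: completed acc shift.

byte[0]=0xD5 cont=1 payload=0x55: acc |= 85<<0 -> completed=0 acc=85 shift=7
byte[1]=0x5A cont=0 payload=0x5A: varint #1 complete (value=11605); reset -> completed=1 acc=0 shift=0
byte[2]=0x9B cont=1 payload=0x1B: acc |= 27<<0 -> completed=1 acc=27 shift=7
byte[3]=0x0B cont=0 payload=0x0B: varint #2 complete (value=1435); reset -> completed=2 acc=0 shift=0
byte[4]=0xC1 cont=1 payload=0x41: acc |= 65<<0 -> completed=2 acc=65 shift=7
byte[5]=0xDE cont=1 payload=0x5E: acc |= 94<<7 -> completed=2 acc=12097 shift=14

Answer: 2 12097 14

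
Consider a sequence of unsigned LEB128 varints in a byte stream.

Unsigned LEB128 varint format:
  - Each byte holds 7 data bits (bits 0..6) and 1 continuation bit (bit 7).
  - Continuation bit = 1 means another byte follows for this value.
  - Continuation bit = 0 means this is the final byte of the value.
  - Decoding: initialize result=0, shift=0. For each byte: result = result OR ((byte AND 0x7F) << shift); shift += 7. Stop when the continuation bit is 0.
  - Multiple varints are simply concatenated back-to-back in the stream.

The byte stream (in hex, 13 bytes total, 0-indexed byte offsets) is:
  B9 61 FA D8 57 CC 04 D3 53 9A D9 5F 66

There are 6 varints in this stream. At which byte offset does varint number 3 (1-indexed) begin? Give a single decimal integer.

Answer: 5

Derivation:
  byte[0]=0xB9 cont=1 payload=0x39=57: acc |= 57<<0 -> acc=57 shift=7
  byte[1]=0x61 cont=0 payload=0x61=97: acc |= 97<<7 -> acc=12473 shift=14 [end]
Varint 1: bytes[0:2] = B9 61 -> value 12473 (2 byte(s))
  byte[2]=0xFA cont=1 payload=0x7A=122: acc |= 122<<0 -> acc=122 shift=7
  byte[3]=0xD8 cont=1 payload=0x58=88: acc |= 88<<7 -> acc=11386 shift=14
  byte[4]=0x57 cont=0 payload=0x57=87: acc |= 87<<14 -> acc=1436794 shift=21 [end]
Varint 2: bytes[2:5] = FA D8 57 -> value 1436794 (3 byte(s))
  byte[5]=0xCC cont=1 payload=0x4C=76: acc |= 76<<0 -> acc=76 shift=7
  byte[6]=0x04 cont=0 payload=0x04=4: acc |= 4<<7 -> acc=588 shift=14 [end]
Varint 3: bytes[5:7] = CC 04 -> value 588 (2 byte(s))
  byte[7]=0xD3 cont=1 payload=0x53=83: acc |= 83<<0 -> acc=83 shift=7
  byte[8]=0x53 cont=0 payload=0x53=83: acc |= 83<<7 -> acc=10707 shift=14 [end]
Varint 4: bytes[7:9] = D3 53 -> value 10707 (2 byte(s))
  byte[9]=0x9A cont=1 payload=0x1A=26: acc |= 26<<0 -> acc=26 shift=7
  byte[10]=0xD9 cont=1 payload=0x59=89: acc |= 89<<7 -> acc=11418 shift=14
  byte[11]=0x5F cont=0 payload=0x5F=95: acc |= 95<<14 -> acc=1567898 shift=21 [end]
Varint 5: bytes[9:12] = 9A D9 5F -> value 1567898 (3 byte(s))
  byte[12]=0x66 cont=0 payload=0x66=102: acc |= 102<<0 -> acc=102 shift=7 [end]
Varint 6: bytes[12:13] = 66 -> value 102 (1 byte(s))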